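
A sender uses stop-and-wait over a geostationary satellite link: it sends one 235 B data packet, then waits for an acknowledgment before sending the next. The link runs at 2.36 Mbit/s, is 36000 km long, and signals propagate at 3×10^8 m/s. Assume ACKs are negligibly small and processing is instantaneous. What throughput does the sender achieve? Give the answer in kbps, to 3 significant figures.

t_tx = L/R = 1880/2360000 = 0.00079661 s.
t_prop = 36000000/300000000 = 0.12 s; RTT = 0.24 s.
Cycle = t_tx + RTT = 0.240797 s.
Throughput = L / cycle = 1880 / 0.240797 = 7.81 kbps.

7.81 kbps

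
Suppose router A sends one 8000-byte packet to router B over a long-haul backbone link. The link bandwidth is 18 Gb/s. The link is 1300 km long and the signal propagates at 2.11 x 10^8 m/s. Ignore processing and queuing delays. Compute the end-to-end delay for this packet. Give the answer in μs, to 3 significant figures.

L = 8000 × 8 = 64000 bits.
Transmission delay = L/R = 64000 / 18000000000 = 3.55556 μs.
Propagation delay = d/s = 1300000 m / 211000000 m/s = 6161.14 μs.
Total = 6160 μs.

6160 μs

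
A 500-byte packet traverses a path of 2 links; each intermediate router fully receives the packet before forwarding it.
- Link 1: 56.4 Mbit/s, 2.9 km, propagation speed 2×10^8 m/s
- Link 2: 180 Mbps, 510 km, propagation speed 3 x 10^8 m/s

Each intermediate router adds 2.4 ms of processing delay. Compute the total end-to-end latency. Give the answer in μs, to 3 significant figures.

4210 μs

L = 500 × 8 = 4000 bits.
Transmission delays (L/R per hop): 70.922, 22.2222 μs; sum = 93.1442 μs.
Propagation delays (d/s per hop): 14.5, 1700 μs; sum = 1714.5 μs.
Processing at 1 router(s): 1 × 2.4 ms = 2400 μs.
End-to-end = 4210 μs.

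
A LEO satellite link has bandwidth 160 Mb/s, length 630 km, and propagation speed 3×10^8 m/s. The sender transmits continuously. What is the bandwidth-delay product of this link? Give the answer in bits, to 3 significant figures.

Propagation delay = 630000 / 300000000 = 0.0021 s.
BDP = R × t_prop = 160000000 × 0.0021 = 336000 bits.

336000 bits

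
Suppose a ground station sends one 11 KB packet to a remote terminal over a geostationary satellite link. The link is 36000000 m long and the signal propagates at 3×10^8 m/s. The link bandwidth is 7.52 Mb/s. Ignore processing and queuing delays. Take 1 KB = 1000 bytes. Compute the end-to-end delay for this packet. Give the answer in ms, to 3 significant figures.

132 ms

L = 88000 bits.
Transmission delay = L/R = 88000 / 7520000 = 11.7021 ms.
Propagation delay = d/s = 36000000 m / 300000000 m/s = 120 ms.
Total = 132 ms.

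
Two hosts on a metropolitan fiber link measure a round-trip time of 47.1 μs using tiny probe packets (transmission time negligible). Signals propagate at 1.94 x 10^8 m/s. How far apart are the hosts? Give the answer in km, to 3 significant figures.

One-way propagation = RTT/2 = 23.55 μs.
d = s × t = 194000000 × 2.355e-05 = 4.57 km.

4.57 km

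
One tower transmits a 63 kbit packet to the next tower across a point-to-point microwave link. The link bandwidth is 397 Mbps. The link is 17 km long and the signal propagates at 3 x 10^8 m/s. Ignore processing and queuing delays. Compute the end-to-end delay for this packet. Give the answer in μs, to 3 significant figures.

215 μs

L = 63000 bits.
Transmission delay = L/R = 63000 / 397000000 = 158.69 μs.
Propagation delay = d/s = 17000 m / 300000000 m/s = 56.6667 μs.
Total = 215 μs.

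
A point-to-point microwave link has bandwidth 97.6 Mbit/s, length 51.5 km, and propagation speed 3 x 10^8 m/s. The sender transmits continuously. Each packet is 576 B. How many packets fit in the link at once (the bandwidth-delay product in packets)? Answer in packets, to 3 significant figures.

Propagation delay = 51500 / 300000000 = 0.000171667 s.
BDP = R × t_prop = 97600000 × 0.000171667 = 16754.7 bits.
In packets of 4608 bits: 3.64 packets.

3.64 packets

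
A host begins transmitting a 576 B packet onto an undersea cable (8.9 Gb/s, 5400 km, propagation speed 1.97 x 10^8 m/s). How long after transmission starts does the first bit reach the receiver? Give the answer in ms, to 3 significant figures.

First bit experiences only propagation delay: d/s = 5400000/197000000 = 27.4 ms.

27.4 ms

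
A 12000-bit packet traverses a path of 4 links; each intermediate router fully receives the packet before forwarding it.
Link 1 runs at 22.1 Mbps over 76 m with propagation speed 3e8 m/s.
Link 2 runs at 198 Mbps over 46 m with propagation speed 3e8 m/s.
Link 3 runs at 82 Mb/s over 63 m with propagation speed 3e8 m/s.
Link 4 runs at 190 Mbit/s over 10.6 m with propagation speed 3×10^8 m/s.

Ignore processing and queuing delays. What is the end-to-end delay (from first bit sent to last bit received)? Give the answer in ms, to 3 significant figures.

Transmission delays (L/R per hop): 0.542986, 0.0606061, 0.146341, 0.0631579 ms; sum = 0.813092 ms.
Propagation delays (d/s per hop): 0.000253333, 0.000153333, 0.00021, 3.53333e-05 ms; sum = 0.000652 ms.
End-to-end = 0.814 ms.

0.814 ms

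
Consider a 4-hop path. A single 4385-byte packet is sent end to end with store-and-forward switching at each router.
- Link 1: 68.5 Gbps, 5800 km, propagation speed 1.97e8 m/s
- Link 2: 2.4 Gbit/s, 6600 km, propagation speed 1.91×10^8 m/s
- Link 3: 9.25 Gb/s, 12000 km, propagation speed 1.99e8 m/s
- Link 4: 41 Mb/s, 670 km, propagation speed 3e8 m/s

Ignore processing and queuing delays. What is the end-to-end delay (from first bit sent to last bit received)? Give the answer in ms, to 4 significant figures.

L = 4385 × 8 = 35080 bits.
Transmission delays (L/R per hop): 0.000512117, 0.0146167, 0.00379243, 0.85561 ms; sum = 0.874531 ms.
Propagation delays (d/s per hop): 29.4416, 34.555, 60.3015, 2.23333 ms; sum = 126.531 ms.
End-to-end = 127.4 ms.

127.4 ms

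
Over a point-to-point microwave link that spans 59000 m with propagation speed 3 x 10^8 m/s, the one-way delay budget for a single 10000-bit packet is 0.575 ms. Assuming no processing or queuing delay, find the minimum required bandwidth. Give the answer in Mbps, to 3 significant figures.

Propagation delay = 59000 / 300000000 = 0.196667 ms.
Transmission budget = 0.575 − 0.196667 = 0.378333 ms.
R ≥ L / t_tx = 10000 bits / 0.000378333 s = 26.4 Mbps.

26.4 Mbps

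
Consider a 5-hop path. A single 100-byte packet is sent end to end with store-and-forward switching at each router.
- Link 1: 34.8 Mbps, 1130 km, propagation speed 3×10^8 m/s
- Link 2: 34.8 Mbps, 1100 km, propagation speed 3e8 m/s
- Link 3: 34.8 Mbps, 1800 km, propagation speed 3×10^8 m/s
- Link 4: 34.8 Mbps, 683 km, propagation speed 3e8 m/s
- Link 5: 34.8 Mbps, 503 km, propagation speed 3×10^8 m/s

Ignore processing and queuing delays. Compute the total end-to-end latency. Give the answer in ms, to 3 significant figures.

17.5 ms

L = 100 × 8 = 800 bits.
Transmission delay per hop = L/R = 800/34800000 = 0.0229885 ms; 5 hops → 0.114943 ms.
Propagation delays (d/s per hop): 3.76667, 3.66667, 6, 2.27667, 1.67667 ms; sum = 17.3867 ms.
End-to-end = 17.5 ms.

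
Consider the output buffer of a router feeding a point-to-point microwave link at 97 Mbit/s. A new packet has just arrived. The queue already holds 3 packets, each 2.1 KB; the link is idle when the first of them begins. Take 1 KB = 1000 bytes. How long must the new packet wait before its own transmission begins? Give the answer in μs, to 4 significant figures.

519.6 μs

Each queued packet: L/R = 16800/97000000 = 173.196 μs.
3 queued → 519.588 μs.
Queuing delay = 519.6 μs.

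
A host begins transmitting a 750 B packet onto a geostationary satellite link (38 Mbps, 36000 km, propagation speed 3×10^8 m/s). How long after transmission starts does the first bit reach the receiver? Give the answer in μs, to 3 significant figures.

First bit experiences only propagation delay: d/s = 36000000/300000000 = 120000 μs.

120000 μs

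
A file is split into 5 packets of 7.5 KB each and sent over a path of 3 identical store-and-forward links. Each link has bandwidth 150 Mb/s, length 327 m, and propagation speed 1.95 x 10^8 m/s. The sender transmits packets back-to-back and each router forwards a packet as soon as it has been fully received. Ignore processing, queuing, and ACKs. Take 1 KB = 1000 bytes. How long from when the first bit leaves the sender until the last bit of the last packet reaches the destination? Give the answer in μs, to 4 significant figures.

Per-hop transmission t_tx = L/R = 60000/150000000 = 400 μs.
Per-hop propagation t_prop = 327/195000000 = 1.67692 μs.
Pipeline fill: first packet needs 3·t_tx to clear all hops; remaining 4 packets each add one t_tx.
Total = (3+5-1)·t_tx + 3·t_prop = 7·400 + 3·1.67692 = 2805 μs.

2805 μs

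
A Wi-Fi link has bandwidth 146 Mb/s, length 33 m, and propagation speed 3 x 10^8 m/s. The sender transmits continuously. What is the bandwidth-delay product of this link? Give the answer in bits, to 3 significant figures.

Propagation delay = 33 / 300000000 = 1.1e-07 s.
BDP = R × t_prop = 146000000 × 1.1e-07 = 16.06 bits.

16.1 bits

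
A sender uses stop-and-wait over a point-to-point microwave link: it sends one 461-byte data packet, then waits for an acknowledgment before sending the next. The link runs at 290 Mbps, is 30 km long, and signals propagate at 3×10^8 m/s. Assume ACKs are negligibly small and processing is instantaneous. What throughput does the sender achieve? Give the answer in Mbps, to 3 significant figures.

17.3 Mbps

t_tx = L/R = 3688/290000000 = 1.27172e-05 s.
t_prop = 30000/300000000 = 0.0001 s; RTT = 0.0002 s.
Cycle = t_tx + RTT = 0.000212717 s.
Throughput = L / cycle = 3688 / 0.000212717 = 17.3 Mbps.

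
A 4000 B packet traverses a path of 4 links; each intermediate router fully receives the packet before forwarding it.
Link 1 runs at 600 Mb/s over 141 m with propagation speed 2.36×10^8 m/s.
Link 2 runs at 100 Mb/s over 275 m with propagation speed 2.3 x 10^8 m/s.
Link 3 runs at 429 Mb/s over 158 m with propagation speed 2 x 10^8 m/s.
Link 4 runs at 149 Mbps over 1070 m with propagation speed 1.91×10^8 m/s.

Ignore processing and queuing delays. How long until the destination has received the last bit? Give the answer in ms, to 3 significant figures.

L = 4000 × 8 = 32000 bits.
Transmission delays (L/R per hop): 0.0533333, 0.32, 0.0745921, 0.214765 ms; sum = 0.662691 ms.
Propagation delays (d/s per hop): 0.000597458, 0.00119565, 0.00079, 0.00560209 ms; sum = 0.0081852 ms.
End-to-end = 0.671 ms.

0.671 ms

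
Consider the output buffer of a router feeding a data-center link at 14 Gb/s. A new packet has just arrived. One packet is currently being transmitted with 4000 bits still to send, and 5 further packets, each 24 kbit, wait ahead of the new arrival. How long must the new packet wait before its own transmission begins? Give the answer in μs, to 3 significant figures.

8.86 μs

Each queued packet: L/R = 24000/14000000000 = 1.71429 μs.
5 queued → 8.57143 μs.
Plus remaining 4000 bits of current packet: 0.285714 μs.
Queuing delay = 8.86 μs.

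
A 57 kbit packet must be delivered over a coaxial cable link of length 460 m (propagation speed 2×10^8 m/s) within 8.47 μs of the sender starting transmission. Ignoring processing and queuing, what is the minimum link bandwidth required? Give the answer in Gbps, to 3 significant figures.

9.24 Gbps

Propagation delay = 460 / 200000000 = 2.3 μs.
Transmission budget = 8.47 − 2.3 = 6.17 μs.
R ≥ L / t_tx = 57000 bits / 6.17e-06 s = 9.24 Gbps.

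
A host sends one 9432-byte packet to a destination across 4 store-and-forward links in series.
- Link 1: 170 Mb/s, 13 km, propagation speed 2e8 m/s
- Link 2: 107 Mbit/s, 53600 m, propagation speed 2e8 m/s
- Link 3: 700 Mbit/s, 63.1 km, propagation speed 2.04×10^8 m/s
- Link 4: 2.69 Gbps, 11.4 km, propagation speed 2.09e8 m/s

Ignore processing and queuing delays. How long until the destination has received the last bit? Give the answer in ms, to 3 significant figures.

L = 9432 × 8 = 75456 bits.
Transmission delays (L/R per hop): 0.443859, 0.705196, 0.107794, 0.0280506 ms; sum = 1.2849 ms.
Propagation delays (d/s per hop): 0.065, 0.268, 0.309314, 0.0545455 ms; sum = 0.696859 ms.
End-to-end = 1.98 ms.

1.98 ms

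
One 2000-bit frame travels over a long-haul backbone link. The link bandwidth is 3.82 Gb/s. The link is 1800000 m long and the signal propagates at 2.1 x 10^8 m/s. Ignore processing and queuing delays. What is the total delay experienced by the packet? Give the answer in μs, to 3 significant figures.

8570 μs

Transmission delay = L/R = 2000 / 3820000000 = 0.52356 μs.
Propagation delay = d/s = 1800000 m / 210000000 m/s = 8571.43 μs.
Total = 8570 μs.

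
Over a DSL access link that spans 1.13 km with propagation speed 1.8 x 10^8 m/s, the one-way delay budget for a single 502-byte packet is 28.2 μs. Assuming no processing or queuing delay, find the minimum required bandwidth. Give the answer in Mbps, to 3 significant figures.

183 Mbps

L = 4016 bits.
Propagation delay = 1130 / 180000000 = 6.27778 μs.
Transmission budget = 28.2 − 6.27778 = 21.9222 μs.
R ≥ L / t_tx = 4016 bits / 2.19222e-05 s = 183 Mbps.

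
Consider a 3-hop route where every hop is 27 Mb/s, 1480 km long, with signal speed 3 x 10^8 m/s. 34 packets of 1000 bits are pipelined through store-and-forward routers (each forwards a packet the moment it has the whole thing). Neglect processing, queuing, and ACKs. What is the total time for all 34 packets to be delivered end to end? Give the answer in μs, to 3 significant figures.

16100 μs

Per-hop transmission t_tx = L/R = 1000/27000000 = 37.037 μs.
Per-hop propagation t_prop = 1480000/300000000 = 4933.33 μs.
Pipeline fill: first packet needs 3·t_tx to clear all hops; remaining 33 packets each add one t_tx.
Total = (3+34-1)·t_tx + 3·t_prop = 36·37.037 + 3·4933.33 = 16100 μs.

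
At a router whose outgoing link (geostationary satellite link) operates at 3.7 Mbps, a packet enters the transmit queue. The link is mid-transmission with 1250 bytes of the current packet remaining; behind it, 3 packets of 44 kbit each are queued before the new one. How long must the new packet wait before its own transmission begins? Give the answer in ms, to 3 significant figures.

38.4 ms

Each queued packet: L/R = 44000/3700000 = 11.8919 ms.
3 queued → 35.6757 ms.
Plus remaining 10000 bits of current packet: 2.7027 ms.
Queuing delay = 38.4 ms.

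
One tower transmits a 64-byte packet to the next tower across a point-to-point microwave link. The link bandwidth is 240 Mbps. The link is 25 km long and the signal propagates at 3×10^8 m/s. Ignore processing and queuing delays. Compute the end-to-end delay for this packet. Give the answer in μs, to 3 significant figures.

85.5 μs

L = 64 × 8 = 512 bits.
Transmission delay = L/R = 512 / 240000000 = 2.13333 μs.
Propagation delay = d/s = 25000 m / 300000000 m/s = 83.3333 μs.
Total = 85.5 μs.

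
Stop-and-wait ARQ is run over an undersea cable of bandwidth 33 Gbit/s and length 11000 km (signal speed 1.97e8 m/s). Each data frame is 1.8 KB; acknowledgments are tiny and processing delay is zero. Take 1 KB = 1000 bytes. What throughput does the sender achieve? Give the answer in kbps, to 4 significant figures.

128.9 kbps

t_tx = L/R = 14400/33000000000 = 4.36364e-07 s.
t_prop = 11000000/197000000 = 0.0558376 s; RTT = 0.111675 s.
Cycle = t_tx + RTT = 0.111676 s.
Throughput = L / cycle = 14400 / 0.111676 = 128.9 kbps.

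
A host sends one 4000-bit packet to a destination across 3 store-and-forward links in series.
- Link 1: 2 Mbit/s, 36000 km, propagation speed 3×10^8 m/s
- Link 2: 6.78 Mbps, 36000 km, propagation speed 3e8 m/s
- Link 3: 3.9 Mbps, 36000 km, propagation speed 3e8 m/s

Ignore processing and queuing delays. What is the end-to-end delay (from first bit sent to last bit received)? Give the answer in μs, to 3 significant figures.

Transmission delays (L/R per hop): 2000, 589.971, 1025.64 μs; sum = 3615.61 μs.
Propagation delays (d/s per hop): 120000, 120000, 120000 μs; sum = 360000 μs.
End-to-end = 364000 μs.

364000 μs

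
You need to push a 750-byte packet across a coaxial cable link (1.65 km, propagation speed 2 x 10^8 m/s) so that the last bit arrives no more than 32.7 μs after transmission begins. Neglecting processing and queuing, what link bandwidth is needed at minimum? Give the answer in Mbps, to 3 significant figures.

245 Mbps

L = 6000 bits.
Propagation delay = 1650 / 200000000 = 8.25 μs.
Transmission budget = 32.7 − 8.25 = 24.45 μs.
R ≥ L / t_tx = 6000 bits / 2.445e-05 s = 245 Mbps.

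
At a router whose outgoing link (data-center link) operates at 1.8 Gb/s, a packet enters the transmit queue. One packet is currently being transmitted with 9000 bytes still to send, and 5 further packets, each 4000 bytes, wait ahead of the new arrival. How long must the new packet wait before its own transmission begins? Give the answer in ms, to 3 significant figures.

0.129 ms

Each queued packet: L/R = 32000/1800000000 = 0.0177778 ms.
5 queued → 0.0888889 ms.
Plus remaining 72000 bits of current packet: 0.04 ms.
Queuing delay = 0.129 ms.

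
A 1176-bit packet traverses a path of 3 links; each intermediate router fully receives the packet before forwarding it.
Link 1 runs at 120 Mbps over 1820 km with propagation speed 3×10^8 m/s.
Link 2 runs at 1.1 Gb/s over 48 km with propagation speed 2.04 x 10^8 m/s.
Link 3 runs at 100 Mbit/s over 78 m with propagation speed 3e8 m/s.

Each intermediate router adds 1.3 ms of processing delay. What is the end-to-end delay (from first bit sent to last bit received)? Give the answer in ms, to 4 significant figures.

8.925 ms

Transmission delays (L/R per hop): 0.0098, 0.00106909, 0.01176 ms; sum = 0.0226291 ms.
Propagation delays (d/s per hop): 6.06667, 0.235294, 0.00026 ms; sum = 6.30222 ms.
Processing at 2 router(s): 2 × 1.3 ms = 2.6 ms.
End-to-end = 8.925 ms.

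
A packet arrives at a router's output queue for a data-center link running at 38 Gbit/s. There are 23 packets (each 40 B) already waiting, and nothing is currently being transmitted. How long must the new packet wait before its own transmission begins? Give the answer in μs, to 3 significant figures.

0.194 μs

Each queued packet: L/R = 320/38000000000 = 0.00842105 μs.
23 queued → 0.193684 μs.
Queuing delay = 0.194 μs.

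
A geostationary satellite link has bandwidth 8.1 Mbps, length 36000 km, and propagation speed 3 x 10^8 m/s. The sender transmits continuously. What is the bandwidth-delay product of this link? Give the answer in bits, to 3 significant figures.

Propagation delay = 36000000 / 300000000 = 0.12 s.
BDP = R × t_prop = 8100000 × 0.12 = 972000 bits.

972000 bits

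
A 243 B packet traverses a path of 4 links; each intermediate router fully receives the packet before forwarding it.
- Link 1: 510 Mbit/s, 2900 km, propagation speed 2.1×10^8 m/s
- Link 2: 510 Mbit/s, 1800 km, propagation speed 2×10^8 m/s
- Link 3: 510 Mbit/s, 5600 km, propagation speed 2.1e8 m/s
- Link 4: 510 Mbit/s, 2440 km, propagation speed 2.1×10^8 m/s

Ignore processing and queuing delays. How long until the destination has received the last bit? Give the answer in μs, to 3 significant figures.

61100 μs

L = 243 × 8 = 1944 bits.
Transmission delay per hop = L/R = 1944/510000000 = 3.81176 μs; 4 hops → 15.2471 μs.
Propagation delays (d/s per hop): 13809.5, 9000, 26666.7, 11619 μs; sum = 61095.2 μs.
End-to-end = 61100 μs.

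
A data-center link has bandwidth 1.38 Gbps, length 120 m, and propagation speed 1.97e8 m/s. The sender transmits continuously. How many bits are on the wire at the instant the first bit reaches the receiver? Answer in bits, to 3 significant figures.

841 bits

Propagation delay = 120 / 197000000 = 6.09137e-07 s.
BDP = R × t_prop = 1380000000 × 6.09137e-07 = 840.609 bits.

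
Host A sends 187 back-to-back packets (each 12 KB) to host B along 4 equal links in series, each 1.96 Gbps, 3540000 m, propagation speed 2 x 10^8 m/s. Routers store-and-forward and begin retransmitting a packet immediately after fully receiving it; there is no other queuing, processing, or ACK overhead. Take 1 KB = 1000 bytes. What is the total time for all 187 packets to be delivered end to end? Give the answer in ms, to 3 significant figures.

Per-hop transmission t_tx = L/R = 96000/1960000000 = 0.0489796 ms.
Per-hop propagation t_prop = 3540000/200000000 = 17.7 ms.
Pipeline fill: first packet needs 4·t_tx to clear all hops; remaining 186 packets each add one t_tx.
Total = (4+187-1)·t_tx + 4·t_prop = 190·0.0489796 + 4·17.7 = 80.1 ms.

80.1 ms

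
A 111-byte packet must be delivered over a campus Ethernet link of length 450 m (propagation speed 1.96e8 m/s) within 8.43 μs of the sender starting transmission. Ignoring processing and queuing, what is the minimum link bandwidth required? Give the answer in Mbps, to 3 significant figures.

145 Mbps

L = 888 bits.
Propagation delay = 450 / 196000000 = 2.29592 μs.
Transmission budget = 8.43 − 2.29592 = 6.13408 μs.
R ≥ L / t_tx = 888 bits / 6.13408e-06 s = 145 Mbps.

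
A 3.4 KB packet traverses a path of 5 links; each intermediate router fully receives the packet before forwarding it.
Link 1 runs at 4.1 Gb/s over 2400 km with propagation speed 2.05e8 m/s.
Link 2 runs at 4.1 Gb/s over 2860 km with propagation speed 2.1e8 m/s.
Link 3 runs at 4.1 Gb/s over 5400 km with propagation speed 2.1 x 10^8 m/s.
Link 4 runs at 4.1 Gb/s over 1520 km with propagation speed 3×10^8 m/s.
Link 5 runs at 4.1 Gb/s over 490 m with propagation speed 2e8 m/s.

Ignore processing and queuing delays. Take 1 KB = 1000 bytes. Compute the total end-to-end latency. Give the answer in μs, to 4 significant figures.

56140 μs

L = 27200 bits.
Transmission delay per hop = L/R = 27200/4.1e+09 = 6.63415 μs; 5 hops → 33.1707 μs.
Propagation delays (d/s per hop): 11707.3, 13619, 25714.3, 5066.67, 2.45 μs; sum = 56109.8 μs.
End-to-end = 56140 μs.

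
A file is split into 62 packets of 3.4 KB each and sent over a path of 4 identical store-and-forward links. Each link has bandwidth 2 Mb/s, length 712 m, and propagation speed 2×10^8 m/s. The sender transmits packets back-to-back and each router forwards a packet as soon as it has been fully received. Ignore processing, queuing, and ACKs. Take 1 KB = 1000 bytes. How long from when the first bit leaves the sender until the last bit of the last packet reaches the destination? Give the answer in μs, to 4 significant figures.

884000 μs

Per-hop transmission t_tx = L/R = 27200/2000000 = 13600 μs.
Per-hop propagation t_prop = 712/200000000 = 3.56 μs.
Pipeline fill: first packet needs 4·t_tx to clear all hops; remaining 61 packets each add one t_tx.
Total = (4+62-1)·t_tx + 4·t_prop = 65·13600 + 4·3.56 = 884000 μs.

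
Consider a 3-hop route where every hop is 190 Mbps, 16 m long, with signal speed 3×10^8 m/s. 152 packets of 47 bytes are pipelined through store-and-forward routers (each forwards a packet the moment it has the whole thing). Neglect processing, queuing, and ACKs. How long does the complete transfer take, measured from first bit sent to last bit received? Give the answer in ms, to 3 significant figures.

Per-hop transmission t_tx = L/R = 376/190000000 = 0.00197895 ms.
Per-hop propagation t_prop = 16/300000000 = 5.33333e-05 ms.
Pipeline fill: first packet needs 3·t_tx to clear all hops; remaining 151 packets each add one t_tx.
Total = (3+152-1)·t_tx + 3·t_prop = 154·0.00197895 + 3·5.33333e-05 = 0.305 ms.

0.305 ms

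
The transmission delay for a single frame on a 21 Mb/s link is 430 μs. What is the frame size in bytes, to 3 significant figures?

1130 bytes

L = R × t_tx = 21000000 b/s × 0.00043 s = 9030 bits.
In bytes: 9030 / 8 = 1130 bytes.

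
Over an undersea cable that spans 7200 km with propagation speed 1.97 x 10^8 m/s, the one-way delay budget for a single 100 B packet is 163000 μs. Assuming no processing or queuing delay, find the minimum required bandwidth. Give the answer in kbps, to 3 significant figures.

L = 800 bits.
Propagation delay = 7200000 / 197000000 = 36548.2 μs.
Transmission budget = 163000 − 36548.2 = 126452 μs.
R ≥ L / t_tx = 800 bits / 0.126452 s = 6.33 kbps.

6.33 kbps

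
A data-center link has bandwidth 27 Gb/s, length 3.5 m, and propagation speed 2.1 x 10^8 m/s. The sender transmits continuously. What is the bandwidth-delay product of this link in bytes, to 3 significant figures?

56.3 bytes

Propagation delay = 3.5 / 210000000 = 1.66667e-08 s.
BDP = R × t_prop = 27000000000 × 1.66667e-08 = 450 bits.
In bytes: 450/8 = 56.3 bytes.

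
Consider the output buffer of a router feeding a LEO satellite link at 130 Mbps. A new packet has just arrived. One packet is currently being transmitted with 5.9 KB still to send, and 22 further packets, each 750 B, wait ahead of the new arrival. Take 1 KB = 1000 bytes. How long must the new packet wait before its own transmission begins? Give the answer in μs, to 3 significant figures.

Each queued packet: L/R = 6000/130000000 = 46.1538 μs.
22 queued → 1015.38 μs.
Plus remaining 47200 bits of current packet: 363.077 μs.
Queuing delay = 1380 μs.

1380 μs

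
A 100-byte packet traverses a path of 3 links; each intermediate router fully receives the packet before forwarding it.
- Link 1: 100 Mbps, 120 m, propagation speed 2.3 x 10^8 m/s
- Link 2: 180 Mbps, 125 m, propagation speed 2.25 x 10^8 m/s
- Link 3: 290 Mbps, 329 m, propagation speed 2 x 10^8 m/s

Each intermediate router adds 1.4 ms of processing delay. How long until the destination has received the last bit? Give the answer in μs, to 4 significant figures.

L = 100 × 8 = 800 bits.
Transmission delays (L/R per hop): 8, 4.44444, 2.75862 μs; sum = 15.2031 μs.
Propagation delays (d/s per hop): 0.521739, 0.555556, 1.645 μs; sum = 2.72229 μs.
Processing at 2 router(s): 2 × 1.4 ms = 2800 μs.
End-to-end = 2818 μs.

2818 μs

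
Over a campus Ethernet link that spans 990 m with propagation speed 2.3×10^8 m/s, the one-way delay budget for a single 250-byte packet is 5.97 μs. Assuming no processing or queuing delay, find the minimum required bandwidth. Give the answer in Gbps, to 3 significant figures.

1.20 Gbps

L = 2000 bits.
Propagation delay = 990 / 2.3e+08 = 4.30435 μs.
Transmission budget = 5.97 − 4.30435 = 1.66565 μs.
R ≥ L / t_tx = 2000 bits / 1.66565e-06 s = 1.20 Gbps.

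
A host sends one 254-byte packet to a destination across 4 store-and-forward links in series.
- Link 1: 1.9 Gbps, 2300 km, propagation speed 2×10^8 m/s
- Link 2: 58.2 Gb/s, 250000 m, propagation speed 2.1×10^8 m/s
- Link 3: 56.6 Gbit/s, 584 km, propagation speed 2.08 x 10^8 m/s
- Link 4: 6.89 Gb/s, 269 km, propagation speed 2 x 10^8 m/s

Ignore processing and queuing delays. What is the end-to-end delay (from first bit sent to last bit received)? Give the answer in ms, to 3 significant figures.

L = 254 × 8 = 2032 bits.
Transmission delays (L/R per hop): 0.00106947, 3.49141e-05, 3.59011e-05, 0.00029492 ms; sum = 0.00143521 ms.
Propagation delays (d/s per hop): 11.5, 1.19048, 2.80769, 1.345 ms; sum = 16.8432 ms.
End-to-end = 16.8 ms.

16.8 ms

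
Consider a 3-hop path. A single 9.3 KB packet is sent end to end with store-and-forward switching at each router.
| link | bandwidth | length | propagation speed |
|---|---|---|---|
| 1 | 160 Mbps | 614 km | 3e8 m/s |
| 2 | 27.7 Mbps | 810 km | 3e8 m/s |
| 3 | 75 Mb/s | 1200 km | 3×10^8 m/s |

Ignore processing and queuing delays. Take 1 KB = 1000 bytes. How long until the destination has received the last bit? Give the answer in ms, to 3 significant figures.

12.9 ms

L = 74400 bits.
Transmission delays (L/R per hop): 0.465, 2.68592, 0.992 ms; sum = 4.14292 ms.
Propagation delays (d/s per hop): 2.04667, 2.7, 4 ms; sum = 8.74667 ms.
End-to-end = 12.9 ms.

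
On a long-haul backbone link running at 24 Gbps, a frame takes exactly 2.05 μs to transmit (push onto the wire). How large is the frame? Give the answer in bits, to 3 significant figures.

49200 bits

L = R × t_tx = 24000000000 b/s × 2.05e-06 s = 49200 bits.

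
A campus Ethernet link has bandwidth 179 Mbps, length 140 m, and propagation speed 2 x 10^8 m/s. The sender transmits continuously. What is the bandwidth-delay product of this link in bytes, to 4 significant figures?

15.66 bytes

Propagation delay = 140 / 200000000 = 7e-07 s.
BDP = R × t_prop = 179000000 × 7e-07 = 125.3 bits.
In bytes: 125.3/8 = 15.66 bytes.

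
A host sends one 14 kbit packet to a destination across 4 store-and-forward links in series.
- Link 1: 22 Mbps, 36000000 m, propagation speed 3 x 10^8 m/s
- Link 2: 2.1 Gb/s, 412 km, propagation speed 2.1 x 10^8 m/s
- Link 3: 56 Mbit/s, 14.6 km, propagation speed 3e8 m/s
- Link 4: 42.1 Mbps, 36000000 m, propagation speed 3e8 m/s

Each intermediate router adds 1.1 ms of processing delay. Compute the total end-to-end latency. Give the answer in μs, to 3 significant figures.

L = 14000 bits.
Transmission delays (L/R per hop): 636.364, 6.66667, 250, 332.542 μs; sum = 1225.57 μs.
Propagation delays (d/s per hop): 120000, 1961.9, 48.6667, 120000 μs; sum = 242011 μs.
Processing at 3 router(s): 3 × 1.1 ms = 3300 μs.
End-to-end = 247000 μs.

247000 μs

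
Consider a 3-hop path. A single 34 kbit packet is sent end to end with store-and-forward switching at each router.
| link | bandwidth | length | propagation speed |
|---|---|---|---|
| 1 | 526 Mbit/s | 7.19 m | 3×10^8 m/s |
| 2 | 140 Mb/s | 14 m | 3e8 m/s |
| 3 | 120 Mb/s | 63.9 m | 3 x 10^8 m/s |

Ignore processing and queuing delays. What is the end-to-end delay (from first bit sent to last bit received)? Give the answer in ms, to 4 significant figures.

0.5911 ms

L = 34000 bits.
Transmission delays (L/R per hop): 0.0646388, 0.242857, 0.283333 ms; sum = 0.590829 ms.
Propagation delays (d/s per hop): 2.39667e-05, 4.66667e-05, 0.000213 ms; sum = 0.000283633 ms.
End-to-end = 0.5911 ms.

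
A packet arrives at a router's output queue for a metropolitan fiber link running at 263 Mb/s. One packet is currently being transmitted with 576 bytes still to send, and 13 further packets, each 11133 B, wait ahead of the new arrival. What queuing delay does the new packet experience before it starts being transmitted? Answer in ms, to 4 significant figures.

Each queued packet: L/R = 89064/263000000 = 0.338646 ms.
13 queued → 4.4024 ms.
Plus remaining 4608 bits of current packet: 0.0175209 ms.
Queuing delay = 4.420 ms.

4.420 ms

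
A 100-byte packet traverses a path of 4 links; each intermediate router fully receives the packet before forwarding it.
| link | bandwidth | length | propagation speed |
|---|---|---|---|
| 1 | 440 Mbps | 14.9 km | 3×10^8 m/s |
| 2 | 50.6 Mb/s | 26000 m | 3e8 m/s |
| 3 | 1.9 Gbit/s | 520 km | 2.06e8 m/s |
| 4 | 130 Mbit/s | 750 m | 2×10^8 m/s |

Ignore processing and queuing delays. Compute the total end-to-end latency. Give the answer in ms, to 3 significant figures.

L = 100 × 8 = 800 bits.
Transmission delays (L/R per hop): 0.00181818, 0.0158103, 0.000421053, 0.00615385 ms; sum = 0.0242034 ms.
Propagation delays (d/s per hop): 0.0496667, 0.0866667, 2.52427, 0.00375 ms; sum = 2.66436 ms.
End-to-end = 2.69 ms.

2.69 ms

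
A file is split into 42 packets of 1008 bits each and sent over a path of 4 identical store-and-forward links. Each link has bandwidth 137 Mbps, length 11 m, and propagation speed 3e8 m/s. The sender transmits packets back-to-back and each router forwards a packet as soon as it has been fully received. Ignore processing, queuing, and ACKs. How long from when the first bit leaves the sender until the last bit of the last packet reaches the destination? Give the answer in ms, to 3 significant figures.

Per-hop transmission t_tx = L/R = 1008/137000000 = 0.00735766 ms.
Per-hop propagation t_prop = 11/300000000 = 3.66667e-05 ms.
Pipeline fill: first packet needs 4·t_tx to clear all hops; remaining 41 packets each add one t_tx.
Total = (4+42-1)·t_tx + 4·t_prop = 45·0.00735766 + 4·3.66667e-05 = 0.331 ms.

0.331 ms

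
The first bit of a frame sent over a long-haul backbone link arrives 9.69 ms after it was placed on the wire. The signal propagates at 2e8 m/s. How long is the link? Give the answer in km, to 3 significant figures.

d = s × t_prop = 200000000 × 0.00969 = 1940 km.

1940 km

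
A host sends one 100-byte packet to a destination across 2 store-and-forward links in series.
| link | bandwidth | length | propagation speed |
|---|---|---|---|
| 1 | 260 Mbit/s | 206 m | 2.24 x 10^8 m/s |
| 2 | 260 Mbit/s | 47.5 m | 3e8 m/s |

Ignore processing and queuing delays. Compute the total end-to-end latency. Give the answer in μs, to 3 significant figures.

7.23 μs

L = 100 × 8 = 800 bits.
Transmission delay per hop = L/R = 800/260000000 = 3.07692 μs; 2 hops → 6.15385 μs.
Propagation delays (d/s per hop): 0.919643, 0.158333 μs; sum = 1.07798 μs.
End-to-end = 7.23 μs.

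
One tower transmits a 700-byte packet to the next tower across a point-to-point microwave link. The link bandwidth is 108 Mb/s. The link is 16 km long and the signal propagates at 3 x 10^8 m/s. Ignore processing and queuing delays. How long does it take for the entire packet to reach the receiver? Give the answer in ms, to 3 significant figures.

L = 700 × 8 = 5600 bits.
Transmission delay = L/R = 5600 / 108000000 = 0.0518519 ms.
Propagation delay = d/s = 16000 m / 300000000 m/s = 0.0533333 ms.
Total = 0.105 ms.

0.105 ms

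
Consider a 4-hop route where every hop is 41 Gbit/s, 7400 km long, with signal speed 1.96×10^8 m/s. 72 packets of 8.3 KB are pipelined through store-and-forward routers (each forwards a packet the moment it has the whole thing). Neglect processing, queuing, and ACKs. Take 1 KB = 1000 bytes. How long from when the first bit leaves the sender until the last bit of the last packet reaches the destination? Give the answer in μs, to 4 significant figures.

151100 μs

Per-hop transmission t_tx = L/R = 66400/41000000000 = 1.61951 μs.
Per-hop propagation t_prop = 7400000/196000000 = 37755.1 μs.
Pipeline fill: first packet needs 4·t_tx to clear all hops; remaining 71 packets each add one t_tx.
Total = (4+72-1)·t_tx + 4·t_prop = 75·1.61951 + 4·37755.1 = 151100 μs.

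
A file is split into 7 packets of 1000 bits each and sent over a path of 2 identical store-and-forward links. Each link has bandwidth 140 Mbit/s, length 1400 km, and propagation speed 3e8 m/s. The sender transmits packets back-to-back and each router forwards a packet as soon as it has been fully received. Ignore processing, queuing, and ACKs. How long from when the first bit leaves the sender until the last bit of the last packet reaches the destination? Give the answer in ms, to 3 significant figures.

Per-hop transmission t_tx = L/R = 1000/140000000 = 0.00714286 ms.
Per-hop propagation t_prop = 1400000/300000000 = 4.66667 ms.
Pipeline fill: first packet needs 2·t_tx to clear all hops; remaining 6 packets each add one t_tx.
Total = (2+7-1)·t_tx + 2·t_prop = 8·0.00714286 + 2·4.66667 = 9.39 ms.

9.39 ms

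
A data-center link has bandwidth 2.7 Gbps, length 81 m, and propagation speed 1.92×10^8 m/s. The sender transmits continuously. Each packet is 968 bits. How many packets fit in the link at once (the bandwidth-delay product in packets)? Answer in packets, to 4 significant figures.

Propagation delay = 81 / 192000000 = 4.21875e-07 s.
BDP = R × t_prop = 2700000000 × 4.21875e-07 = 1139.06 bits.
In packets of 968 bits: 1.177 packets.

1.177 packets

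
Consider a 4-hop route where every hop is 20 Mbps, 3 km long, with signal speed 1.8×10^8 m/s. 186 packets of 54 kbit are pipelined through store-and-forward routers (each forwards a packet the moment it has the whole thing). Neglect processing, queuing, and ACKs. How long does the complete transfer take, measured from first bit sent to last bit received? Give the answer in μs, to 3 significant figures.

Per-hop transmission t_tx = L/R = 54000/20000000 = 2700 μs.
Per-hop propagation t_prop = 3000/180000000 = 16.6667 μs.
Pipeline fill: first packet needs 4·t_tx to clear all hops; remaining 185 packets each add one t_tx.
Total = (4+186-1)·t_tx + 4·t_prop = 189·2700 + 4·16.6667 = 510000 μs.

510000 μs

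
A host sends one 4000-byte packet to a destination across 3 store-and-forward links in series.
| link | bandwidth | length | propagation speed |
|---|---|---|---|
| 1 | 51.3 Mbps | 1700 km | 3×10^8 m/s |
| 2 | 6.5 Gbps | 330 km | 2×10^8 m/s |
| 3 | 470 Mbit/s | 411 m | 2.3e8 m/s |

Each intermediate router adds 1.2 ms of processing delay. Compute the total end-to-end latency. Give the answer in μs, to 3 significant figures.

L = 4000 × 8 = 32000 bits.
Transmission delays (L/R per hop): 623.782, 4.92308, 68.0851 μs; sum = 696.79 μs.
Propagation delays (d/s per hop): 5666.67, 1650, 1.78696 μs; sum = 7318.45 μs.
Processing at 2 router(s): 2 × 1.2 ms = 2400 μs.
End-to-end = 10400 μs.

10400 μs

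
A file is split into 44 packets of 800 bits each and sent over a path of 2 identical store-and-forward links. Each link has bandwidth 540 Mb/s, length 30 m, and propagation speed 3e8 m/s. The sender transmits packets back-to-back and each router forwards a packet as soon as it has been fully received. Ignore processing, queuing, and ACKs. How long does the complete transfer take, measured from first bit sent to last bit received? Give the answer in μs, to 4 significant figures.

66.87 μs

Per-hop transmission t_tx = L/R = 800/540000000 = 1.48148 μs.
Per-hop propagation t_prop = 30/300000000 = 0.1 μs.
Pipeline fill: first packet needs 2·t_tx to clear all hops; remaining 43 packets each add one t_tx.
Total = (2+44-1)·t_tx + 2·t_prop = 45·1.48148 + 2·0.1 = 66.87 μs.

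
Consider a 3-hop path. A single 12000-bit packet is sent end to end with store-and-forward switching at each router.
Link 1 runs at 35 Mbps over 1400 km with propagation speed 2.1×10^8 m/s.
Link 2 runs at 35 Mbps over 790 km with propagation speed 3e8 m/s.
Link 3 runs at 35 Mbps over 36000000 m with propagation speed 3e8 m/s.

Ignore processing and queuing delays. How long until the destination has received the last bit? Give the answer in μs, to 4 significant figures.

130300 μs

Transmission delay per hop = L/R = 12000/35000000 = 342.857 μs; 3 hops → 1028.57 μs.
Propagation delays (d/s per hop): 6666.67, 2633.33, 120000 μs; sum = 129300 μs.
End-to-end = 130300 μs.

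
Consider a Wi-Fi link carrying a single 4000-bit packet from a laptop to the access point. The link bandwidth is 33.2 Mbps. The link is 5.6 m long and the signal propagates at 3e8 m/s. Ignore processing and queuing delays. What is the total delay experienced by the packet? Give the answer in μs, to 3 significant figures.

Transmission delay = L/R = 4000 / 3.32e+07 = 120.482 μs.
Propagation delay = d/s = 5.6 m / 300000000 m/s = 0.0186667 μs.
Total = 121 μs.

121 μs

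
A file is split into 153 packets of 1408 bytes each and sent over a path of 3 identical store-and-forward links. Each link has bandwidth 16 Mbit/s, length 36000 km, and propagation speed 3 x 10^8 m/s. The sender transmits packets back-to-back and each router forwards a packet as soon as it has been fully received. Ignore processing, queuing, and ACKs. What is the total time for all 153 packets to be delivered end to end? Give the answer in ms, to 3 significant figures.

Per-hop transmission t_tx = L/R = 11264/16000000 = 0.704 ms.
Per-hop propagation t_prop = 36000000/300000000 = 120 ms.
Pipeline fill: first packet needs 3·t_tx to clear all hops; remaining 152 packets each add one t_tx.
Total = (3+153-1)·t_tx + 3·t_prop = 155·0.704 + 3·120 = 469 ms.

469 ms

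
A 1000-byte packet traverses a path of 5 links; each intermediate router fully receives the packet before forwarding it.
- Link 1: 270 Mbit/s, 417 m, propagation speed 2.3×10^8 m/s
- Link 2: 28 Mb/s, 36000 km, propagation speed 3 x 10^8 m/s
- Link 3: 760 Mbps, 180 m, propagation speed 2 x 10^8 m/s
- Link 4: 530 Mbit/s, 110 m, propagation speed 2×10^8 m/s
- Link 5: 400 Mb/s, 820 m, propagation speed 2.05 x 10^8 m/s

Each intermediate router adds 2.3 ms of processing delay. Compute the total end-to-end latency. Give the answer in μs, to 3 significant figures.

130000 μs

L = 1000 × 8 = 8000 bits.
Transmission delays (L/R per hop): 29.6296, 285.714, 10.5263, 15.0943, 20 μs; sum = 360.965 μs.
Propagation delays (d/s per hop): 1.81304, 120000, 0.9, 0.55, 4 μs; sum = 120007 μs.
Processing at 4 router(s): 4 × 2.3 ms = 9200 μs.
End-to-end = 130000 μs.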